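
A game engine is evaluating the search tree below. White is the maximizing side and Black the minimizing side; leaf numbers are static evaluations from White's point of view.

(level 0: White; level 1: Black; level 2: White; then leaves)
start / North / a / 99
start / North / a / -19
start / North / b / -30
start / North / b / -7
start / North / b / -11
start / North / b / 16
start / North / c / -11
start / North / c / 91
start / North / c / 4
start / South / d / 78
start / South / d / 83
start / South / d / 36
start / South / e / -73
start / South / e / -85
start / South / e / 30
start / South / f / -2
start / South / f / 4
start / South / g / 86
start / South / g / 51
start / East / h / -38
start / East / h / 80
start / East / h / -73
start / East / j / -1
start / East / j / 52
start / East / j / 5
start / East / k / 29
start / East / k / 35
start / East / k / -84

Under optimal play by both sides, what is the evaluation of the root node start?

35

a (White): max(99, -19) = 99
b (White): max(-30, -7, -11, 16) = 16
c (White): max(-11, 91, 4) = 91
North (Black): min(99, 16, 91) = 16
d (White): max(78, 83, 36) = 83
e (White): max(-73, -85, 30) = 30
f (White): max(-2, 4) = 4
g (White): max(86, 51) = 86
South (Black): min(83, 30, 4, 86) = 4
h (White): max(-38, 80, -73) = 80
j (White): max(-1, 52, 5) = 52
k (White): max(29, 35, -84) = 35
East (Black): min(80, 52, 35) = 35
start (White): max(16, 4, 35) = 35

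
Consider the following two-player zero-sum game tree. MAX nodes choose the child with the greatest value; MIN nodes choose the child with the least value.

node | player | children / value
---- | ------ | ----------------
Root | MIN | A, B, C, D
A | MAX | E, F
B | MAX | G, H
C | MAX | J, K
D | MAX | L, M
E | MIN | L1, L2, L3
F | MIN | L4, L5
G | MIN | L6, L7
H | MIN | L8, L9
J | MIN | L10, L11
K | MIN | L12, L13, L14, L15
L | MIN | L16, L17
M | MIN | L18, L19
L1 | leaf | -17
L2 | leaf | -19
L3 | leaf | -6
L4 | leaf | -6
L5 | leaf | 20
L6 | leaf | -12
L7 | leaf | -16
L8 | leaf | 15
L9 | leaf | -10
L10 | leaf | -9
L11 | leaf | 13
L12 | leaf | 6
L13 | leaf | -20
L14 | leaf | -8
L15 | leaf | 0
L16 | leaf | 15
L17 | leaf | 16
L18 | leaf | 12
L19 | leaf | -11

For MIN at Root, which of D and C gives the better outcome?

L (MIN): min(15, 16) = 15
M (MIN): min(12, -11) = -11
D (MAX): max(15, -11) = 15
J (MIN): min(-9, 13) = -9
K (MIN): min(6, -20, -8, 0) = -20
C (MAX): max(-9, -20) = -9
MIN prefers the lower value; D=15, C=-9. C is better since -9 < 15.

C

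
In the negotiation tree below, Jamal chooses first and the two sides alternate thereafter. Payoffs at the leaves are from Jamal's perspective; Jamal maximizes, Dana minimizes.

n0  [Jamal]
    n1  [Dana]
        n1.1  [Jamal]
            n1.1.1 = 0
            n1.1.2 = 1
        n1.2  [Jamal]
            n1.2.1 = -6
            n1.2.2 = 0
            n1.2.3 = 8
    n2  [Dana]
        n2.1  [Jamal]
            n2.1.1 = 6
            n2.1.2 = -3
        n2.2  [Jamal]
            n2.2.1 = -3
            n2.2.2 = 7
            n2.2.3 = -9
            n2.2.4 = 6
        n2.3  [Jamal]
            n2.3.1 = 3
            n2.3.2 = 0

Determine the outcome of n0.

n1.1 (Jamal): max(0, 1) = 1
n1.2 (Jamal): max(-6, 0, 8) = 8
n1 (Dana): min(1, 8) = 1
n2.1 (Jamal): max(6, -3) = 6
n2.2 (Jamal): max(-3, 7, -9, 6) = 7
n2.3 (Jamal): max(3, 0) = 3
n2 (Dana): min(6, 7, 3) = 3
n0 (Jamal): max(1, 3) = 3

3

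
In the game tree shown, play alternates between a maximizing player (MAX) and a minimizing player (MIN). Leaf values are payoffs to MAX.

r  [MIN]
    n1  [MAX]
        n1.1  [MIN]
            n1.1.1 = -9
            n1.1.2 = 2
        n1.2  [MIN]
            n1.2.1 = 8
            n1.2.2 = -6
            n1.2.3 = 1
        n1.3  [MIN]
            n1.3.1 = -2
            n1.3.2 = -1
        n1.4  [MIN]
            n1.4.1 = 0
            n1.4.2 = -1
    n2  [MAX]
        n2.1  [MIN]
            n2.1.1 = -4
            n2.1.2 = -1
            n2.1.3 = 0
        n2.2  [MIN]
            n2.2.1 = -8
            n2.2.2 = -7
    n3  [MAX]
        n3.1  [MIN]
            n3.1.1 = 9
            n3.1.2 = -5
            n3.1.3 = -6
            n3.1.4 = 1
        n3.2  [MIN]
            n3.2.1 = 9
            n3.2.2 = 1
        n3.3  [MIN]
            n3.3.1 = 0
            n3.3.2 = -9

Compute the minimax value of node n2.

-4

n2.1 (MIN): min(-4, -1, 0) = -4
n2.2 (MIN): min(-8, -7) = -8
n2 (MAX): max(-4, -8) = -4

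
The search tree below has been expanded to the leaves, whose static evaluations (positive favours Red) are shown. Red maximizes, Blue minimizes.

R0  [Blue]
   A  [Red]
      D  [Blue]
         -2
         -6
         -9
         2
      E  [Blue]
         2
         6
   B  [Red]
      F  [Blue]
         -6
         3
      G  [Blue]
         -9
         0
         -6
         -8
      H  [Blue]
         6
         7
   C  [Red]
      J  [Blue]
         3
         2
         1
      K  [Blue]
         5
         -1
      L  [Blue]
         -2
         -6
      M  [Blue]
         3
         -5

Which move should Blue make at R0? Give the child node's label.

C

D (Blue): min(-2, -6, -9, 2) = -9
E (Blue): min(2, 6) = 2
A (Red): max(-9, 2) = 2
F (Blue): min(-6, 3) = -6
G (Blue): min(-9, 0, -6, -8) = -9
H (Blue): min(6, 7) = 6
B (Red): max(-6, -9, 6) = 6
J (Blue): min(3, 2, 1) = 1
K (Blue): min(5, -1) = -1
L (Blue): min(-2, -6) = -6
M (Blue): min(3, -5) = -5
C (Red): max(1, -1, -6, -5) = 1
R0 (Blue): min(2, 6, 1) = 1
Blue at R0 wants the lowest of {A=2, B=6, C=1}, so chooses C.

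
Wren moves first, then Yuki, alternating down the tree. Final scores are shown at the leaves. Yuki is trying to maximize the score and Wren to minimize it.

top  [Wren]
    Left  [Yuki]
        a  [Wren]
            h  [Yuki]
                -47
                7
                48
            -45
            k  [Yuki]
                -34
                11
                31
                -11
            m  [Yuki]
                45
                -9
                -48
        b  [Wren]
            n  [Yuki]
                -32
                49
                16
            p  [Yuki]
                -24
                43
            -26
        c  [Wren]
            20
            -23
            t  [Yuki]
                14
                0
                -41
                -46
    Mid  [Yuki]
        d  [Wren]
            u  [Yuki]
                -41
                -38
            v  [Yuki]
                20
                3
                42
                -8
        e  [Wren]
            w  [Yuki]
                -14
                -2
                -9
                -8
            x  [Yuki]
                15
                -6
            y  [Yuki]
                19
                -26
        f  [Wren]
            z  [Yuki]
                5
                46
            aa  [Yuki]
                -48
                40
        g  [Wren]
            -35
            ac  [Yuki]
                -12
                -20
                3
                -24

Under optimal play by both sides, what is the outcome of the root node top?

h (Yuki): max(-47, 7, 48) = 48
k (Yuki): max(-34, 11, 31, -11) = 31
m (Yuki): max(45, -9, -48) = 45
a (Wren): min(48, -45, 31, 45) = -45
n (Yuki): max(-32, 49, 16) = 49
p (Yuki): max(-24, 43) = 43
b (Wren): min(49, 43, -26) = -26
t (Yuki): max(14, 0, -41, -46) = 14
c (Wren): min(20, -23, 14) = -23
Left (Yuki): max(-45, -26, -23) = -23
u (Yuki): max(-41, -38) = -38
v (Yuki): max(20, 3, 42, -8) = 42
d (Wren): min(-38, 42) = -38
w (Yuki): max(-14, -2, -9, -8) = -2
x (Yuki): max(15, -6) = 15
y (Yuki): max(19, -26) = 19
e (Wren): min(-2, 15, 19) = -2
z (Yuki): max(5, 46) = 46
aa (Yuki): max(-48, 40) = 40
f (Wren): min(46, 40) = 40
ac (Yuki): max(-12, -20, 3, -24) = 3
g (Wren): min(-35, 3) = -35
Mid (Yuki): max(-38, -2, 40, -35) = 40
top (Wren): min(-23, 40) = -23

-23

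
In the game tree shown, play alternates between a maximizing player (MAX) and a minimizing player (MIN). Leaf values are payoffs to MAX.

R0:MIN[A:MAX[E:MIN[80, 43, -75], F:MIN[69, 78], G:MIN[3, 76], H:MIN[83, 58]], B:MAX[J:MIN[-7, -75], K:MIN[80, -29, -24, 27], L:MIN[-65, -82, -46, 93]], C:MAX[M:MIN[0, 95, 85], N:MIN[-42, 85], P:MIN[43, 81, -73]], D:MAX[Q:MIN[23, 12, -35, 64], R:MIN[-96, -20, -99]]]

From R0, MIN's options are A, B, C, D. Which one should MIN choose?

D

E (MIN): min(80, 43, -75) = -75
F (MIN): min(69, 78) = 69
G (MIN): min(3, 76) = 3
H (MIN): min(83, 58) = 58
A (MAX): max(-75, 69, 3, 58) = 69
J (MIN): min(-7, -75) = -75
K (MIN): min(80, -29, -24, 27) = -29
L (MIN): min(-65, -82, -46, 93) = -82
B (MAX): max(-75, -29, -82) = -29
M (MIN): min(0, 95, 85) = 0
N (MIN): min(-42, 85) = -42
P (MIN): min(43, 81, -73) = -73
C (MAX): max(0, -42, -73) = 0
Q (MIN): min(23, 12, -35, 64) = -35
R (MIN): min(-96, -20, -99) = -99
D (MAX): max(-35, -99) = -35
R0 (MIN): min(69, -29, 0, -35) = -35
MIN at R0 wants the lowest of {A=69, B=-29, C=0, D=-35}, so chooses D.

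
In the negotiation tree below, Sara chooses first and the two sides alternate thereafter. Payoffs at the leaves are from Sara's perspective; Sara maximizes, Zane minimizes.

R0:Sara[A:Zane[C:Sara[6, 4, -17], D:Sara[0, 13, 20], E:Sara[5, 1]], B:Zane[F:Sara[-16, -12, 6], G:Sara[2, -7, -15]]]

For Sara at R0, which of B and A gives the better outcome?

F (Sara): max(-16, -12, 6) = 6
G (Sara): max(2, -7, -15) = 2
B (Zane): min(6, 2) = 2
C (Sara): max(6, 4, -17) = 6
D (Sara): max(0, 13, 20) = 20
E (Sara): max(5, 1) = 5
A (Zane): min(6, 20, 5) = 5
Sara prefers the higher value; B=2, A=5. A is better since 5 > 2.

A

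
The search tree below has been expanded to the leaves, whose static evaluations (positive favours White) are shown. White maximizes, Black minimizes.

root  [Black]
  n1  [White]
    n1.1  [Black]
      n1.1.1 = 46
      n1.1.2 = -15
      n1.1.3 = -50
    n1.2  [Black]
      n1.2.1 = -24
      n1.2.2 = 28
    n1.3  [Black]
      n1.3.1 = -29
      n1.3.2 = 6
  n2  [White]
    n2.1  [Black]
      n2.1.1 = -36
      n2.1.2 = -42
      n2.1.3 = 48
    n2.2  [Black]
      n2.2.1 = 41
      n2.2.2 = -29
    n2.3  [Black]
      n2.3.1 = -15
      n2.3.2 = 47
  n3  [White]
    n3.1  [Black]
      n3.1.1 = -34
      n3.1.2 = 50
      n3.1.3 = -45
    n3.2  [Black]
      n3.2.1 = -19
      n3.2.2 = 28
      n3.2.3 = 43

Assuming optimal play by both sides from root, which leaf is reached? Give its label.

n1.1 (Black): min(46, -15, -50) = -50
n1.2 (Black): min(-24, 28) = -24
n1.3 (Black): min(-29, 6) = -29
n1 (White): max(-50, -24, -29) = -24
n2.1 (Black): min(-36, -42, 48) = -42
n2.2 (Black): min(41, -29) = -29
n2.3 (Black): min(-15, 47) = -15
n2 (White): max(-42, -29, -15) = -15
n3.1 (Black): min(-34, 50, -45) = -45
n3.2 (Black): min(-19, 28, 43) = -19
n3 (White): max(-45, -19) = -19
root (Black): min(-24, -15, -19) = -24
At root, Black picks n1 (lowest: -24).
At n1, White picks n1.2 (highest: -24).
At n1.2, Black picks n1.2.1 (lowest: -24).
Terminal value -24.

n1.2.1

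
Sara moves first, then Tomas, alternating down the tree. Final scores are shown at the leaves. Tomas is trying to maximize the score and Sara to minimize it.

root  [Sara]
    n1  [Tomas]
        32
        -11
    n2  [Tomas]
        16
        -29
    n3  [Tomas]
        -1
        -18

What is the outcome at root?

-1

n1 (Tomas): max(32, -11) = 32
n2 (Tomas): max(16, -29) = 16
n3 (Tomas): max(-1, -18) = -1
root (Sara): min(32, 16, -1) = -1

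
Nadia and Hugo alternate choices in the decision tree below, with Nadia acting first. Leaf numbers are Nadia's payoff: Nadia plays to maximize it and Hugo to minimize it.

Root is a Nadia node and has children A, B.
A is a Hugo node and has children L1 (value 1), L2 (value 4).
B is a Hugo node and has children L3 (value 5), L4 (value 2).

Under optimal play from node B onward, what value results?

2

B (Hugo): min(5, 2) = 2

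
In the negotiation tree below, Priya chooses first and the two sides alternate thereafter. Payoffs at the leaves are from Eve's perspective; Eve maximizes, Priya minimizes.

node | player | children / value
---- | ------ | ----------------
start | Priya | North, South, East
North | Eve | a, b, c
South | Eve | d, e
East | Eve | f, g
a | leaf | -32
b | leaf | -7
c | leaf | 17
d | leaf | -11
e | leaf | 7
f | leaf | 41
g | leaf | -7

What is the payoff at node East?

41

East (Eve): max(41, -7) = 41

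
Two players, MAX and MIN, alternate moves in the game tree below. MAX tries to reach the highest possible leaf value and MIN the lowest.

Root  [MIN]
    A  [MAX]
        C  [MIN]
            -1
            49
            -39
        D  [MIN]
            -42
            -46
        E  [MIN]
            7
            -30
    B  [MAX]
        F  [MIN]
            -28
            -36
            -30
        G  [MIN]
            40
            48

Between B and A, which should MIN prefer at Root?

A

F (MIN): min(-28, -36, -30) = -36
G (MIN): min(40, 48) = 40
B (MAX): max(-36, 40) = 40
C (MIN): min(-1, 49, -39) = -39
D (MIN): min(-42, -46) = -46
E (MIN): min(7, -30) = -30
A (MAX): max(-39, -46, -30) = -30
MIN prefers the lower value; B=40, A=-30. A is better since -30 < 40.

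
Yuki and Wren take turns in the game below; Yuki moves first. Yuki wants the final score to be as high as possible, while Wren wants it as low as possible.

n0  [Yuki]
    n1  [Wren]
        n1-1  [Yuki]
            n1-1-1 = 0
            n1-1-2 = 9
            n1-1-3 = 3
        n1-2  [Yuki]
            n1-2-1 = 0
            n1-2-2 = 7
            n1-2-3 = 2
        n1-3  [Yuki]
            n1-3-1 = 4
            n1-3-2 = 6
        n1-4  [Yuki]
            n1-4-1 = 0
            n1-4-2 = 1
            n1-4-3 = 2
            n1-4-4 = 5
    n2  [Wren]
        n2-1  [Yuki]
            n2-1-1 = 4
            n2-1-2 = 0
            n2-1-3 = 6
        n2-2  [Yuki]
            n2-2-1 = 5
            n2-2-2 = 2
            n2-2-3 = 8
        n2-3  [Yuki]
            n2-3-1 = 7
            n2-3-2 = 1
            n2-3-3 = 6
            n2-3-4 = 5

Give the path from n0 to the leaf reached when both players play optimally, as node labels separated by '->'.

n0 -> n2 -> n2-1 -> n2-1-3

n1-1 (Yuki): max(0, 9, 3) = 9
n1-2 (Yuki): max(0, 7, 2) = 7
n1-3 (Yuki): max(4, 6) = 6
n1-4 (Yuki): max(0, 1, 2, 5) = 5
n1 (Wren): min(9, 7, 6, 5) = 5
n2-1 (Yuki): max(4, 0, 6) = 6
n2-2 (Yuki): max(5, 2, 8) = 8
n2-3 (Yuki): max(7, 1, 6, 5) = 7
n2 (Wren): min(6, 8, 7) = 6
n0 (Yuki): max(5, 6) = 6
At n0, Yuki picks n2 (highest: 6).
At n2, Wren picks n2-1 (lowest: 6).
At n2-1, Yuki picks n2-1-3 (highest: 6).
Terminal value 6.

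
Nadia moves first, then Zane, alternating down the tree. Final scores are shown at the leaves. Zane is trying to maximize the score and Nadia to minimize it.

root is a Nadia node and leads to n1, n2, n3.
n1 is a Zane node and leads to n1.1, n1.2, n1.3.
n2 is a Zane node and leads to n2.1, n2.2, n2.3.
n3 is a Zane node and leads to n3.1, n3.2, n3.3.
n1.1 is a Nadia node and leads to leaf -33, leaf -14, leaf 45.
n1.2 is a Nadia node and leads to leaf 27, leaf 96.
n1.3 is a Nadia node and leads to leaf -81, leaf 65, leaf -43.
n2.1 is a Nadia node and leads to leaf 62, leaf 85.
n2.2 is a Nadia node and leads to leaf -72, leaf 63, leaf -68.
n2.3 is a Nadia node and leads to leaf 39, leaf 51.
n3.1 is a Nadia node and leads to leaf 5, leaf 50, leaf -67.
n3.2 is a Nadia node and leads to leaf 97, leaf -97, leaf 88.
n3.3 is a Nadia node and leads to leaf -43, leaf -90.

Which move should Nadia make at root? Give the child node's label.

n1.1 (Nadia): min(-33, -14, 45) = -33
n1.2 (Nadia): min(27, 96) = 27
n1.3 (Nadia): min(-81, 65, -43) = -81
n1 (Zane): max(-33, 27, -81) = 27
n2.1 (Nadia): min(62, 85) = 62
n2.2 (Nadia): min(-72, 63, -68) = -72
n2.3 (Nadia): min(39, 51) = 39
n2 (Zane): max(62, -72, 39) = 62
n3.1 (Nadia): min(5, 50, -67) = -67
n3.2 (Nadia): min(97, -97, 88) = -97
n3.3 (Nadia): min(-43, -90) = -90
n3 (Zane): max(-67, -97, -90) = -67
root (Nadia): min(27, 62, -67) = -67
Nadia at root wants the lowest of {n1=27, n2=62, n3=-67}, so chooses n3.

n3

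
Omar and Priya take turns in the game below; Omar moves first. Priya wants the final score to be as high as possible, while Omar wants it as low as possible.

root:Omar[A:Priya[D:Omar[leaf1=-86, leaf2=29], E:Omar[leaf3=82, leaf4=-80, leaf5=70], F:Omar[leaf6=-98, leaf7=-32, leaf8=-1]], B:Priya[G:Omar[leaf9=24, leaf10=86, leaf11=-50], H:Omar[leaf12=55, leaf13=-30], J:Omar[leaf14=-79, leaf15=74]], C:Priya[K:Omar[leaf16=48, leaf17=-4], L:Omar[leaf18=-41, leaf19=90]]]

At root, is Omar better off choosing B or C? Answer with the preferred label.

B

G (Omar): min(24, 86, -50) = -50
H (Omar): min(55, -30) = -30
J (Omar): min(-79, 74) = -79
B (Priya): max(-50, -30, -79) = -30
K (Omar): min(48, -4) = -4
L (Omar): min(-41, 90) = -41
C (Priya): max(-4, -41) = -4
Omar prefers the lower value; B=-30, C=-4. B is better since -30 < -4.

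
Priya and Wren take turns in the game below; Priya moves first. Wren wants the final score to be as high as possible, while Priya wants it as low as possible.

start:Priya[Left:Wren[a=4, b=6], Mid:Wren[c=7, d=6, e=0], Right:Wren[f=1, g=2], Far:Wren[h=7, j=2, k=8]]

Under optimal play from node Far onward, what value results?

Far (Wren): max(7, 2, 8) = 8

8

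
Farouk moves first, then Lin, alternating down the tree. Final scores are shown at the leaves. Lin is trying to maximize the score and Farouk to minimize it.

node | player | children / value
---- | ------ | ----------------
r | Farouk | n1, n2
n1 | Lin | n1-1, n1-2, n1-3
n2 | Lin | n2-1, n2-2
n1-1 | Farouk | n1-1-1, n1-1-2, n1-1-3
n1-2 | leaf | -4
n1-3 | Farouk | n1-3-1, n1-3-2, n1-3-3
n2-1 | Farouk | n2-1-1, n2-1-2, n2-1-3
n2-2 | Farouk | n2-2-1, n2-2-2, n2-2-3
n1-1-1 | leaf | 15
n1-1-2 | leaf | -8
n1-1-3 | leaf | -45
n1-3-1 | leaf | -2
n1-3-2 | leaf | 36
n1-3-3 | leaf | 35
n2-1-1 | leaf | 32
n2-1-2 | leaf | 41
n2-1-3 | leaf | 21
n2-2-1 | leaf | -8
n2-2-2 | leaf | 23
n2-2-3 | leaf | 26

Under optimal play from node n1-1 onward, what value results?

-45

n1-1 (Farouk): min(15, -8, -45) = -45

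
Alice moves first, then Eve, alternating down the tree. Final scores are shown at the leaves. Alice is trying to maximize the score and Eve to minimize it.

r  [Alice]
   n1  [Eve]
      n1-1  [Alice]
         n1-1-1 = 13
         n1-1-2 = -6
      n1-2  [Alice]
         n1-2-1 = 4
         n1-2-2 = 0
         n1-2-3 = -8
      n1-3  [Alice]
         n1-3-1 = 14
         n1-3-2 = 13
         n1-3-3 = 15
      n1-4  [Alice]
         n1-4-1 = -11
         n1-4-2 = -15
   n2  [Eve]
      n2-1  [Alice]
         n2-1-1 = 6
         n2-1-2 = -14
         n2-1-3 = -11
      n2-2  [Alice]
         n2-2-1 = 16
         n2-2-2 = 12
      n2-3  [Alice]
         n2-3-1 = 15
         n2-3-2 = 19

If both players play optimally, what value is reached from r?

6

n1-1 (Alice): max(13, -6) = 13
n1-2 (Alice): max(4, 0, -8) = 4
n1-3 (Alice): max(14, 13, 15) = 15
n1-4 (Alice): max(-11, -15) = -11
n1 (Eve): min(13, 4, 15, -11) = -11
n2-1 (Alice): max(6, -14, -11) = 6
n2-2 (Alice): max(16, 12) = 16
n2-3 (Alice): max(15, 19) = 19
n2 (Eve): min(6, 16, 19) = 6
r (Alice): max(-11, 6) = 6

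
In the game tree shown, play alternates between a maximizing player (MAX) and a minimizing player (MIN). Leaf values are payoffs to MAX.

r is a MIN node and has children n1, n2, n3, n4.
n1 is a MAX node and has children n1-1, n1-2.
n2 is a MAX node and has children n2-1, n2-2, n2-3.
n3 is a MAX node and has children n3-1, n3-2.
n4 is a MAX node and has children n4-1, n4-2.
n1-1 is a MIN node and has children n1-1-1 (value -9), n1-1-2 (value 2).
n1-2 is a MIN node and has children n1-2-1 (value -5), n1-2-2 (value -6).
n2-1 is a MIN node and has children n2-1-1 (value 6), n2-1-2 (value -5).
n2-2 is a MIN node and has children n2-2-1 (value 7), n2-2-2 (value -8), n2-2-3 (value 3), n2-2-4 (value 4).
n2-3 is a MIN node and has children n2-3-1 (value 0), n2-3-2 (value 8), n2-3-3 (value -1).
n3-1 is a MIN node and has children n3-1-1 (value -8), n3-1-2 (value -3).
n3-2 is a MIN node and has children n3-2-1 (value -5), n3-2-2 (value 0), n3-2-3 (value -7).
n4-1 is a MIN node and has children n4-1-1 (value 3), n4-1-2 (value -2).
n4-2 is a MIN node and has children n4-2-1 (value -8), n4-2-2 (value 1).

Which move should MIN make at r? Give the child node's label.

n3

n1-1 (MIN): min(-9, 2) = -9
n1-2 (MIN): min(-5, -6) = -6
n1 (MAX): max(-9, -6) = -6
n2-1 (MIN): min(6, -5) = -5
n2-2 (MIN): min(7, -8, 3, 4) = -8
n2-3 (MIN): min(0, 8, -1) = -1
n2 (MAX): max(-5, -8, -1) = -1
n3-1 (MIN): min(-8, -3) = -8
n3-2 (MIN): min(-5, 0, -7) = -7
n3 (MAX): max(-8, -7) = -7
n4-1 (MIN): min(3, -2) = -2
n4-2 (MIN): min(-8, 1) = -8
n4 (MAX): max(-2, -8) = -2
r (MIN): min(-6, -1, -7, -2) = -7
MIN at r wants the lowest of {n1=-6, n2=-1, n3=-7, n4=-2}, so chooses n3.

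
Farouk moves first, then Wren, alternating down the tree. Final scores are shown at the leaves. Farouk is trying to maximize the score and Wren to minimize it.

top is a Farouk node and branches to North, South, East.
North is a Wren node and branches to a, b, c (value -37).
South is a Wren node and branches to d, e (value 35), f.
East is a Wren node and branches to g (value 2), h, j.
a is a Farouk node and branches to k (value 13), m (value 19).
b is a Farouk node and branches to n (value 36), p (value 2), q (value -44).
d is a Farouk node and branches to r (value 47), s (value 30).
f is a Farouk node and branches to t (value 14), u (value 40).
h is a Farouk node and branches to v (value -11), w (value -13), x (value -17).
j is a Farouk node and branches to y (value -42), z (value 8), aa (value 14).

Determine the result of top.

35

a (Farouk): max(13, 19) = 19
b (Farouk): max(36, 2, -44) = 36
North (Wren): min(19, 36, -37) = -37
d (Farouk): max(47, 30) = 47
f (Farouk): max(14, 40) = 40
South (Wren): min(47, 35, 40) = 35
h (Farouk): max(-11, -13, -17) = -11
j (Farouk): max(-42, 8, 14) = 14
East (Wren): min(2, -11, 14) = -11
top (Farouk): max(-37, 35, -11) = 35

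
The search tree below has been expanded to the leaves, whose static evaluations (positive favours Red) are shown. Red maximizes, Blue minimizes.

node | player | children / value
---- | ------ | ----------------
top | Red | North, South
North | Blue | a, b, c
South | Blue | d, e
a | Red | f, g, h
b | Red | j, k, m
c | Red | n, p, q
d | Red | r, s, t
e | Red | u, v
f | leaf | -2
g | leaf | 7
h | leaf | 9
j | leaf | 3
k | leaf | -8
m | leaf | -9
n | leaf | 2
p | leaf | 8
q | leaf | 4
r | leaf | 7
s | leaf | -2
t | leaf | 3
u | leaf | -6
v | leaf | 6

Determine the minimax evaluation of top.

6

a (Red): max(-2, 7, 9) = 9
b (Red): max(3, -8, -9) = 3
c (Red): max(2, 8, 4) = 8
North (Blue): min(9, 3, 8) = 3
d (Red): max(7, -2, 3) = 7
e (Red): max(-6, 6) = 6
South (Blue): min(7, 6) = 6
top (Red): max(3, 6) = 6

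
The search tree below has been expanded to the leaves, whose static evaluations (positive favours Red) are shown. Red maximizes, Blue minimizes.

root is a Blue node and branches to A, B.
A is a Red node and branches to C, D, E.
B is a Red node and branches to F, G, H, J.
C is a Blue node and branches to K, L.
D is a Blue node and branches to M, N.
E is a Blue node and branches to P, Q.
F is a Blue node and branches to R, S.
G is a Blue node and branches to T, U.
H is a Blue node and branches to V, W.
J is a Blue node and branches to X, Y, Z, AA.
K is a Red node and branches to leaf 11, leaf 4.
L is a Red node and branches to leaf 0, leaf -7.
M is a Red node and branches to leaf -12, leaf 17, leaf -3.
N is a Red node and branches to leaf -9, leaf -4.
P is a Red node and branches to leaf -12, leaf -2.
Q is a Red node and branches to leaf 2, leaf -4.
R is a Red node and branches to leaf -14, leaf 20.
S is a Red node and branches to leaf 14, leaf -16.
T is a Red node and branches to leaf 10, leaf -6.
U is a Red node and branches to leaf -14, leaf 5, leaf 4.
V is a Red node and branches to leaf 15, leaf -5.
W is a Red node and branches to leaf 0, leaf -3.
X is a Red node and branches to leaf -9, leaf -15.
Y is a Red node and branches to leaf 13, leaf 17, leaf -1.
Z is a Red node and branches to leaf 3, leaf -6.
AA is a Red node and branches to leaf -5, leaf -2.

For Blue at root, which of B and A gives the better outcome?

A

R (Red): max(-14, 20) = 20
S (Red): max(14, -16) = 14
F (Blue): min(20, 14) = 14
T (Red): max(10, -6) = 10
U (Red): max(-14, 5, 4) = 5
G (Blue): min(10, 5) = 5
V (Red): max(15, -5) = 15
W (Red): max(0, -3) = 0
H (Blue): min(15, 0) = 0
X (Red): max(-9, -15) = -9
Y (Red): max(13, 17, -1) = 17
Z (Red): max(3, -6) = 3
AA (Red): max(-5, -2) = -2
J (Blue): min(-9, 17, 3, -2) = -9
B (Red): max(14, 5, 0, -9) = 14
K (Red): max(11, 4) = 11
L (Red): max(0, -7) = 0
C (Blue): min(11, 0) = 0
M (Red): max(-12, 17, -3) = 17
N (Red): max(-9, -4) = -4
D (Blue): min(17, -4) = -4
P (Red): max(-12, -2) = -2
Q (Red): max(2, -4) = 2
E (Blue): min(-2, 2) = -2
A (Red): max(0, -4, -2) = 0
Blue prefers the lower value; B=14, A=0. A is better since 0 < 14.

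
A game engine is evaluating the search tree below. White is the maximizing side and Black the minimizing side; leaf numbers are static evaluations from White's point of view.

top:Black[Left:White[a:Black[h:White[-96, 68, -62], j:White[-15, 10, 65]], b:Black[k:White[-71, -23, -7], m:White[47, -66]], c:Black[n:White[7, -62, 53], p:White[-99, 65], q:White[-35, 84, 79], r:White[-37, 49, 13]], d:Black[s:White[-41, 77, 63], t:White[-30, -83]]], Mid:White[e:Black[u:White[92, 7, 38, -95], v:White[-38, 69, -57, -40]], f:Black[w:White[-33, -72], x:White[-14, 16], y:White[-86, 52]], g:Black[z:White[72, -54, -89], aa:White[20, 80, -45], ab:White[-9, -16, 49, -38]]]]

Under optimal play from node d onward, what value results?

s (White): max(-41, 77, 63) = 77
t (White): max(-30, -83) = -30
d (Black): min(77, -30) = -30

-30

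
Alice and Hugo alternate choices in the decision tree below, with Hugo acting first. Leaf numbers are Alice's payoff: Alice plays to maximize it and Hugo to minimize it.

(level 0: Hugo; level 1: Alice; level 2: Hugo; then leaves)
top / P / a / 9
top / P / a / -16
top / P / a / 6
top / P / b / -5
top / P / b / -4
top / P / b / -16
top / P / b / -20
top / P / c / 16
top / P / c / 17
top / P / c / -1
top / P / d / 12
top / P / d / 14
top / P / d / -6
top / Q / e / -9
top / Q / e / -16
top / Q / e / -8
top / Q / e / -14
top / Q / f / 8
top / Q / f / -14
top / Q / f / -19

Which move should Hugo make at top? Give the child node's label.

a (Hugo): min(9, -16, 6) = -16
b (Hugo): min(-5, -4, -16, -20) = -20
c (Hugo): min(16, 17, -1) = -1
d (Hugo): min(12, 14, -6) = -6
P (Alice): max(-16, -20, -1, -6) = -1
e (Hugo): min(-9, -16, -8, -14) = -16
f (Hugo): min(8, -14, -19) = -19
Q (Alice): max(-16, -19) = -16
top (Hugo): min(-1, -16) = -16
Hugo at top wants the lowest of {P=-1, Q=-16}, so chooses Q.

Q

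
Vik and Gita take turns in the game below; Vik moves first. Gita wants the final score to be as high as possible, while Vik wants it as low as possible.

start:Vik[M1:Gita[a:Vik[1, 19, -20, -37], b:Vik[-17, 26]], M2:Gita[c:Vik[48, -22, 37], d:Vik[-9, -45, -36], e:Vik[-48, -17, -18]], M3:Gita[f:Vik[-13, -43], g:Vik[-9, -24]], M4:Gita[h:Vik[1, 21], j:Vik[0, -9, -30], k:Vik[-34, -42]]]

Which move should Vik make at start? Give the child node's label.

M3

a (Vik): min(1, 19, -20, -37) = -37
b (Vik): min(-17, 26) = -17
M1 (Gita): max(-37, -17) = -17
c (Vik): min(48, -22, 37) = -22
d (Vik): min(-9, -45, -36) = -45
e (Vik): min(-48, -17, -18) = -48
M2 (Gita): max(-22, -45, -48) = -22
f (Vik): min(-13, -43) = -43
g (Vik): min(-9, -24) = -24
M3 (Gita): max(-43, -24) = -24
h (Vik): min(1, 21) = 1
j (Vik): min(0, -9, -30) = -30
k (Vik): min(-34, -42) = -42
M4 (Gita): max(1, -30, -42) = 1
start (Vik): min(-17, -22, -24, 1) = -24
Vik at start wants the lowest of {M1=-17, M2=-22, M3=-24, M4=1}, so chooses M3.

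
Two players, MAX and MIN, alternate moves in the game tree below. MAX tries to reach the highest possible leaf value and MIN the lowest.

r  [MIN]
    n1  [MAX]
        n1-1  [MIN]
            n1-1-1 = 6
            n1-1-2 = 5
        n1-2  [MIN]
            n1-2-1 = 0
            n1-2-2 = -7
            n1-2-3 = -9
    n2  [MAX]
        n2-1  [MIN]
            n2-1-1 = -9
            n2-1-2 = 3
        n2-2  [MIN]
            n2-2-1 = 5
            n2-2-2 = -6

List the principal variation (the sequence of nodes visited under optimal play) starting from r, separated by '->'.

n1-1 (MIN): min(6, 5) = 5
n1-2 (MIN): min(0, -7, -9) = -9
n1 (MAX): max(5, -9) = 5
n2-1 (MIN): min(-9, 3) = -9
n2-2 (MIN): min(5, -6) = -6
n2 (MAX): max(-9, -6) = -6
r (MIN): min(5, -6) = -6
At r, MIN picks n2 (lowest: -6).
At n2, MAX picks n2-2 (highest: -6).
At n2-2, MIN picks n2-2-2 (lowest: -6).
Terminal value -6.

r -> n2 -> n2-2 -> n2-2-2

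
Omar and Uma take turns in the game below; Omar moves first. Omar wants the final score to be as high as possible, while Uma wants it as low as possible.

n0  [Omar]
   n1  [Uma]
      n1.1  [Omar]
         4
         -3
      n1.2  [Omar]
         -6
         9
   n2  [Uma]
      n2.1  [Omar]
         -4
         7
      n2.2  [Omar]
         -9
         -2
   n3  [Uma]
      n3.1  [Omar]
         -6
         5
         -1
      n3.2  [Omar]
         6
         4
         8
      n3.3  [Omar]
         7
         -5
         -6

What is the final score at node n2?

n2.1 (Omar): max(-4, 7) = 7
n2.2 (Omar): max(-9, -2) = -2
n2 (Uma): min(7, -2) = -2

-2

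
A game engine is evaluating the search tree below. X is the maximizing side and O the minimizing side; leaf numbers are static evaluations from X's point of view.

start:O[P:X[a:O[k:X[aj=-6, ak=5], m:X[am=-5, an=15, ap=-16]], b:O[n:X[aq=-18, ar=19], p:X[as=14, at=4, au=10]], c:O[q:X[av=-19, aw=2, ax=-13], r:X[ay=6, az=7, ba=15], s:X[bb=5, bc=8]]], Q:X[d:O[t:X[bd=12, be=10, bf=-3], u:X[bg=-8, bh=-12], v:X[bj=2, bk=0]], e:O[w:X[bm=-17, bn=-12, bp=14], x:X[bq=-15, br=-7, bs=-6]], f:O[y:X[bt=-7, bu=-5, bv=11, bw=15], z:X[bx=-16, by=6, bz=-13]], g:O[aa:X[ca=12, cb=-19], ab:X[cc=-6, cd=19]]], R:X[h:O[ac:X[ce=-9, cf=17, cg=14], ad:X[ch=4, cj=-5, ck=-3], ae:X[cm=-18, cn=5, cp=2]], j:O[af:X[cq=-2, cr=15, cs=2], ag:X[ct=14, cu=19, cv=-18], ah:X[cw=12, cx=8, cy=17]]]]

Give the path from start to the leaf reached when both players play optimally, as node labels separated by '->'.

k (X): max(-6, 5) = 5
m (X): max(-5, 15, -16) = 15
a (O): min(5, 15) = 5
n (X): max(-18, 19) = 19
p (X): max(14, 4, 10) = 14
b (O): min(19, 14) = 14
q (X): max(-19, 2, -13) = 2
r (X): max(6, 7, 15) = 15
s (X): max(5, 8) = 8
c (O): min(2, 15, 8) = 2
P (X): max(5, 14, 2) = 14
t (X): max(12, 10, -3) = 12
u (X): max(-8, -12) = -8
v (X): max(2, 0) = 2
d (O): min(12, -8, 2) = -8
w (X): max(-17, -12, 14) = 14
x (X): max(-15, -7, -6) = -6
e (O): min(14, -6) = -6
y (X): max(-7, -5, 11, 15) = 15
z (X): max(-16, 6, -13) = 6
f (O): min(15, 6) = 6
aa (X): max(12, -19) = 12
ab (X): max(-6, 19) = 19
g (O): min(12, 19) = 12
Q (X): max(-8, -6, 6, 12) = 12
ac (X): max(-9, 17, 14) = 17
ad (X): max(4, -5, -3) = 4
ae (X): max(-18, 5, 2) = 5
h (O): min(17, 4, 5) = 4
af (X): max(-2, 15, 2) = 15
ag (X): max(14, 19, -18) = 19
ah (X): max(12, 8, 17) = 17
j (O): min(15, 19, 17) = 15
R (X): max(4, 15) = 15
start (O): min(14, 12, 15) = 12
At start, O picks Q (lowest: 12).
At Q, X picks g (highest: 12).
At g, O picks aa (lowest: 12).
At aa, X picks ca (highest: 12).
Terminal value 12.

start -> Q -> g -> aa -> ca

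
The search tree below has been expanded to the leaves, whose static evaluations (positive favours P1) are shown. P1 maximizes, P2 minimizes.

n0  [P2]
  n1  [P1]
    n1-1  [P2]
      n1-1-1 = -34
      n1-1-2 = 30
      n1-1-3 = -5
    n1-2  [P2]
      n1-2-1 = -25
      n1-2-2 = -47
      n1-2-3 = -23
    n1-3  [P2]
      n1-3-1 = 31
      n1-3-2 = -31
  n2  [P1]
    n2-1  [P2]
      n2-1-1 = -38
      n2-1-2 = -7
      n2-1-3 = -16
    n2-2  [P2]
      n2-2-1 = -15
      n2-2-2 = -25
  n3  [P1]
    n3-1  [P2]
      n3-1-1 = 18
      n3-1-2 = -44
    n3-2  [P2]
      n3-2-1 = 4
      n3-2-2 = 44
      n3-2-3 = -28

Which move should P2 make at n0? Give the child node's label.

n1

n1-1 (P2): min(-34, 30, -5) = -34
n1-2 (P2): min(-25, -47, -23) = -47
n1-3 (P2): min(31, -31) = -31
n1 (P1): max(-34, -47, -31) = -31
n2-1 (P2): min(-38, -7, -16) = -38
n2-2 (P2): min(-15, -25) = -25
n2 (P1): max(-38, -25) = -25
n3-1 (P2): min(18, -44) = -44
n3-2 (P2): min(4, 44, -28) = -28
n3 (P1): max(-44, -28) = -28
n0 (P2): min(-31, -25, -28) = -31
P2 at n0 wants the lowest of {n1=-31, n2=-25, n3=-28}, so chooses n1.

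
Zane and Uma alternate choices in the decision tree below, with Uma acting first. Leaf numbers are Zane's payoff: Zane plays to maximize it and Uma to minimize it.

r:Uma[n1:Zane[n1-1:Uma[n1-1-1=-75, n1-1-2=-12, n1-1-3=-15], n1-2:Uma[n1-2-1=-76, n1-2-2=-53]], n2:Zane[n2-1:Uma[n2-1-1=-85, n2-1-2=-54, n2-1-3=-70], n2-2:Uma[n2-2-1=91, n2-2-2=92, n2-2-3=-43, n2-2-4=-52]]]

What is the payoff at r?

n1-1 (Uma): min(-75, -12, -15) = -75
n1-2 (Uma): min(-76, -53) = -76
n1 (Zane): max(-75, -76) = -75
n2-1 (Uma): min(-85, -54, -70) = -85
n2-2 (Uma): min(91, 92, -43, -52) = -52
n2 (Zane): max(-85, -52) = -52
r (Uma): min(-75, -52) = -75

-75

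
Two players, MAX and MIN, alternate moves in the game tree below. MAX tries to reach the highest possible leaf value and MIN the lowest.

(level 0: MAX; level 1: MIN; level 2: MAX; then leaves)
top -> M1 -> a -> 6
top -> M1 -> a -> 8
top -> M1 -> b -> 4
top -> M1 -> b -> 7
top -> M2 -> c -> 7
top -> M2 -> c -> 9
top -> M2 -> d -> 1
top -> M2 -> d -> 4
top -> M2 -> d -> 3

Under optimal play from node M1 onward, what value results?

a (MAX): max(6, 8) = 8
b (MAX): max(4, 7) = 7
M1 (MIN): min(8, 7) = 7

7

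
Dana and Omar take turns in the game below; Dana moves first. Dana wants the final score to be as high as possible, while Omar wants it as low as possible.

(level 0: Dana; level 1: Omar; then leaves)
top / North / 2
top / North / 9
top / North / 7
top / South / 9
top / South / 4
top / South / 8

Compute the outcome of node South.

4

South (Omar): min(9, 4, 8) = 4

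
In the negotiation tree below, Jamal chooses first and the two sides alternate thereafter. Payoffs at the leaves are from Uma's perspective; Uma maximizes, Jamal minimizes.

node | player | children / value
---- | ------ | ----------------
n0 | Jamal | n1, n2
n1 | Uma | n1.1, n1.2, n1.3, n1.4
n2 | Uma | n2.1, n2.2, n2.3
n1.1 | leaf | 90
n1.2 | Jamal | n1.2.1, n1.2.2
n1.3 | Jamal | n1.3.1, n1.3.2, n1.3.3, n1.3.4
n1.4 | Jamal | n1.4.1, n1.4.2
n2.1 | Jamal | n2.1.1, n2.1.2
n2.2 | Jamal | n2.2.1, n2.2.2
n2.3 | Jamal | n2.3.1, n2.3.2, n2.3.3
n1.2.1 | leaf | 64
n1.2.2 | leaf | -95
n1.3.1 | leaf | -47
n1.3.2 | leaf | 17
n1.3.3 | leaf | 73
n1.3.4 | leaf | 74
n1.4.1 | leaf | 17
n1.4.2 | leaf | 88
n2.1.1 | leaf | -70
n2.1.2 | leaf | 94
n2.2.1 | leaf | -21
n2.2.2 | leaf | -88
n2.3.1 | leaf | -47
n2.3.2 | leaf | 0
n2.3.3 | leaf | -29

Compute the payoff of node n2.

-47

n2.1 (Jamal): min(-70, 94) = -70
n2.2 (Jamal): min(-21, -88) = -88
n2.3 (Jamal): min(-47, 0, -29) = -47
n2 (Uma): max(-70, -88, -47) = -47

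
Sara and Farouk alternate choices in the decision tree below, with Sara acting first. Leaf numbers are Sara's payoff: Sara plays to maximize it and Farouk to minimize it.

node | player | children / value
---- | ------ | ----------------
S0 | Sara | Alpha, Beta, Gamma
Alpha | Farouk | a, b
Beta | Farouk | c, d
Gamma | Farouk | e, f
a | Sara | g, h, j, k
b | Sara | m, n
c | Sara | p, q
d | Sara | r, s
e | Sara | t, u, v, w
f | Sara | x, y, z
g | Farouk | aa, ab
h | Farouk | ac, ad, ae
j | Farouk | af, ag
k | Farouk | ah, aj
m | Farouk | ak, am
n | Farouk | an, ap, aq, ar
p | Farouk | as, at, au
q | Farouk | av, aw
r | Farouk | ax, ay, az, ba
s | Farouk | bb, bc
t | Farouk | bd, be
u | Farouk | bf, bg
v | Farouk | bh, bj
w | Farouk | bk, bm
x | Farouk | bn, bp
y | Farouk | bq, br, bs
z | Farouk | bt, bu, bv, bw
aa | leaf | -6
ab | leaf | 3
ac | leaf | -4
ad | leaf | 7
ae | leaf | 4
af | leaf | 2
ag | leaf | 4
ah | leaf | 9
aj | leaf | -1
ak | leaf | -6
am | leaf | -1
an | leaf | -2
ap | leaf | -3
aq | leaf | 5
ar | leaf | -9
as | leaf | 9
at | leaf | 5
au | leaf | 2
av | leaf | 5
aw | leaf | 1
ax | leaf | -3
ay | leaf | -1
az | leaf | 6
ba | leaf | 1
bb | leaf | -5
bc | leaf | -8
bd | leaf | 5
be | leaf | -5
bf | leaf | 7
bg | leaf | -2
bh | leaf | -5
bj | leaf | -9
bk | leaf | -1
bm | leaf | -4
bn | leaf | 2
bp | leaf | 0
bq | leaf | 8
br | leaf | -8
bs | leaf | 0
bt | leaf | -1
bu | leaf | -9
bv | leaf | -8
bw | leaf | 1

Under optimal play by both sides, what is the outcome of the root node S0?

g (Farouk): min(-6, 3) = -6
h (Farouk): min(-4, 7, 4) = -4
j (Farouk): min(2, 4) = 2
k (Farouk): min(9, -1) = -1
a (Sara): max(-6, -4, 2, -1) = 2
m (Farouk): min(-6, -1) = -6
n (Farouk): min(-2, -3, 5, -9) = -9
b (Sara): max(-6, -9) = -6
Alpha (Farouk): min(2, -6) = -6
p (Farouk): min(9, 5, 2) = 2
q (Farouk): min(5, 1) = 1
c (Sara): max(2, 1) = 2
r (Farouk): min(-3, -1, 6, 1) = -3
s (Farouk): min(-5, -8) = -8
d (Sara): max(-3, -8) = -3
Beta (Farouk): min(2, -3) = -3
t (Farouk): min(5, -5) = -5
u (Farouk): min(7, -2) = -2
v (Farouk): min(-5, -9) = -9
w (Farouk): min(-1, -4) = -4
e (Sara): max(-5, -2, -9, -4) = -2
x (Farouk): min(2, 0) = 0
y (Farouk): min(8, -8, 0) = -8
z (Farouk): min(-1, -9, -8, 1) = -9
f (Sara): max(0, -8, -9) = 0
Gamma (Farouk): min(-2, 0) = -2
S0 (Sara): max(-6, -3, -2) = -2

-2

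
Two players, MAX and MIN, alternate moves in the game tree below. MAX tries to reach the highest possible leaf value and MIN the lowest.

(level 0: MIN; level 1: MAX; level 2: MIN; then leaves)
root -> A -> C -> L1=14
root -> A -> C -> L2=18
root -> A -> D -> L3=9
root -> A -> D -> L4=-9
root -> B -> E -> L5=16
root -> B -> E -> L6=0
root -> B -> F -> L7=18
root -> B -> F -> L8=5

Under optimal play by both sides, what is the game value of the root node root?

C (MIN): min(14, 18) = 14
D (MIN): min(9, -9) = -9
A (MAX): max(14, -9) = 14
E (MIN): min(16, 0) = 0
F (MIN): min(18, 5) = 5
B (MAX): max(0, 5) = 5
root (MIN): min(14, 5) = 5

5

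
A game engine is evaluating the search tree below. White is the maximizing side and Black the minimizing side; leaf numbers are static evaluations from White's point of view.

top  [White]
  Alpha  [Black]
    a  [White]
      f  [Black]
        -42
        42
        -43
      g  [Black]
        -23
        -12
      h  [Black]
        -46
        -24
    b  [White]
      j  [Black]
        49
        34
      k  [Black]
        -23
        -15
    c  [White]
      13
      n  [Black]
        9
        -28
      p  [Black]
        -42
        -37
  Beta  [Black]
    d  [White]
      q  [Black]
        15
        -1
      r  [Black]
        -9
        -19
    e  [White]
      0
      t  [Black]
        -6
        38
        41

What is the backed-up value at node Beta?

-1

q (Black): min(15, -1) = -1
r (Black): min(-9, -19) = -19
d (White): max(-1, -19) = -1
t (Black): min(-6, 38, 41) = -6
e (White): max(0, -6) = 0
Beta (Black): min(-1, 0) = -1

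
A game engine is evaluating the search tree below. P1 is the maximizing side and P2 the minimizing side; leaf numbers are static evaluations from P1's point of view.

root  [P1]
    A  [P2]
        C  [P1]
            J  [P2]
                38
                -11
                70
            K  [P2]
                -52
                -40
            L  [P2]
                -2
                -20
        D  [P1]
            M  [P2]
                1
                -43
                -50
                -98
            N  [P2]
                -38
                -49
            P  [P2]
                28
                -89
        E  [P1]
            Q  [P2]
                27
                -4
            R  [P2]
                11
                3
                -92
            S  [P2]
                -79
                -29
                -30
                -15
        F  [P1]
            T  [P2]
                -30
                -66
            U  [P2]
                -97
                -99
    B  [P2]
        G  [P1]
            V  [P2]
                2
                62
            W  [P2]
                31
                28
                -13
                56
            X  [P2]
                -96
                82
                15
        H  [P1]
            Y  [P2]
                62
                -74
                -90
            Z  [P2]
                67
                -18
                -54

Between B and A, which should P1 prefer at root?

B

V (P2): min(2, 62) = 2
W (P2): min(31, 28, -13, 56) = -13
X (P2): min(-96, 82, 15) = -96
G (P1): max(2, -13, -96) = 2
Y (P2): min(62, -74, -90) = -90
Z (P2): min(67, -18, -54) = -54
H (P1): max(-90, -54) = -54
B (P2): min(2, -54) = -54
J (P2): min(38, -11, 70) = -11
K (P2): min(-52, -40) = -52
L (P2): min(-2, -20) = -20
C (P1): max(-11, -52, -20) = -11
M (P2): min(1, -43, -50, -98) = -98
N (P2): min(-38, -49) = -49
P (P2): min(28, -89) = -89
D (P1): max(-98, -49, -89) = -49
Q (P2): min(27, -4) = -4
R (P2): min(11, 3, -92) = -92
S (P2): min(-79, -29, -30, -15) = -79
E (P1): max(-4, -92, -79) = -4
T (P2): min(-30, -66) = -66
U (P2): min(-97, -99) = -99
F (P1): max(-66, -99) = -66
A (P2): min(-11, -49, -4, -66) = -66
P1 prefers the higher value; B=-54, A=-66. B is better since -54 > -66.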